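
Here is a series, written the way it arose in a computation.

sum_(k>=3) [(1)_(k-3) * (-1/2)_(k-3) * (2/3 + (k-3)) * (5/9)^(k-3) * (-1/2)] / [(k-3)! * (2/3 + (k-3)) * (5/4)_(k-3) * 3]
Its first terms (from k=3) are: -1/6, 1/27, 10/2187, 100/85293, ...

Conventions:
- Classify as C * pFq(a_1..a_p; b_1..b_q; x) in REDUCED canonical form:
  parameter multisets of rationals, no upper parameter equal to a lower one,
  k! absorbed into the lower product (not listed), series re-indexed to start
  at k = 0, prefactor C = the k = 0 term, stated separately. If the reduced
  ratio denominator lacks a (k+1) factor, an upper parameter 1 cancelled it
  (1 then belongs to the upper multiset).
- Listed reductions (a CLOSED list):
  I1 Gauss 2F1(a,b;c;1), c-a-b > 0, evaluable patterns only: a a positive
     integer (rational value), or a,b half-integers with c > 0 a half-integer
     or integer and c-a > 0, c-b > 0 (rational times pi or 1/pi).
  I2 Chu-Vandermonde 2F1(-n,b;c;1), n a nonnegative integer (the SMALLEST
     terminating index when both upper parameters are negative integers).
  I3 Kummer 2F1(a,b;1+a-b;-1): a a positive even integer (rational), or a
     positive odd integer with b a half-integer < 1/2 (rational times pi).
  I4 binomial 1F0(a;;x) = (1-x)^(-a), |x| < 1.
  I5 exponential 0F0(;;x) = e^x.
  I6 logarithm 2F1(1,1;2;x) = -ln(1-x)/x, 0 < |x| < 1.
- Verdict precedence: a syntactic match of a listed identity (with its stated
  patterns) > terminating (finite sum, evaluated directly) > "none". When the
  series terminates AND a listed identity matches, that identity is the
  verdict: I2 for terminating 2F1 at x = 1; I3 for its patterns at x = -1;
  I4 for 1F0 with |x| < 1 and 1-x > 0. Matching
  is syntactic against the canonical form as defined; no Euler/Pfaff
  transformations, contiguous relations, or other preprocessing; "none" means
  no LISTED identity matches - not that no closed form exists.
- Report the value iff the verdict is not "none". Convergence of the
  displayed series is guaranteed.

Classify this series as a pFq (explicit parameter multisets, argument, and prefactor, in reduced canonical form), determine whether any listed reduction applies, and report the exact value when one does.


Canonical form: C = -1/6 times 2F1 with upper {-1/2, 1}, lower {5/4}, x = 5/9. Verdict: no listed reduction: x = 5/9 and upper {-1/2, 1} fail every I1-I6 pattern.

Structural cue: t_0 = -1/6 here, and striking the common factor k + 2/3 reduces the term (C = -1/6, x = 5/9).
Adjacent-term ratio: r(k) = (5/9) * (k-1/2) (k+1) / [(k+5/4) (k+1)] - rational in k. x = (5/9); t_0 = -1/6; negate the roots.


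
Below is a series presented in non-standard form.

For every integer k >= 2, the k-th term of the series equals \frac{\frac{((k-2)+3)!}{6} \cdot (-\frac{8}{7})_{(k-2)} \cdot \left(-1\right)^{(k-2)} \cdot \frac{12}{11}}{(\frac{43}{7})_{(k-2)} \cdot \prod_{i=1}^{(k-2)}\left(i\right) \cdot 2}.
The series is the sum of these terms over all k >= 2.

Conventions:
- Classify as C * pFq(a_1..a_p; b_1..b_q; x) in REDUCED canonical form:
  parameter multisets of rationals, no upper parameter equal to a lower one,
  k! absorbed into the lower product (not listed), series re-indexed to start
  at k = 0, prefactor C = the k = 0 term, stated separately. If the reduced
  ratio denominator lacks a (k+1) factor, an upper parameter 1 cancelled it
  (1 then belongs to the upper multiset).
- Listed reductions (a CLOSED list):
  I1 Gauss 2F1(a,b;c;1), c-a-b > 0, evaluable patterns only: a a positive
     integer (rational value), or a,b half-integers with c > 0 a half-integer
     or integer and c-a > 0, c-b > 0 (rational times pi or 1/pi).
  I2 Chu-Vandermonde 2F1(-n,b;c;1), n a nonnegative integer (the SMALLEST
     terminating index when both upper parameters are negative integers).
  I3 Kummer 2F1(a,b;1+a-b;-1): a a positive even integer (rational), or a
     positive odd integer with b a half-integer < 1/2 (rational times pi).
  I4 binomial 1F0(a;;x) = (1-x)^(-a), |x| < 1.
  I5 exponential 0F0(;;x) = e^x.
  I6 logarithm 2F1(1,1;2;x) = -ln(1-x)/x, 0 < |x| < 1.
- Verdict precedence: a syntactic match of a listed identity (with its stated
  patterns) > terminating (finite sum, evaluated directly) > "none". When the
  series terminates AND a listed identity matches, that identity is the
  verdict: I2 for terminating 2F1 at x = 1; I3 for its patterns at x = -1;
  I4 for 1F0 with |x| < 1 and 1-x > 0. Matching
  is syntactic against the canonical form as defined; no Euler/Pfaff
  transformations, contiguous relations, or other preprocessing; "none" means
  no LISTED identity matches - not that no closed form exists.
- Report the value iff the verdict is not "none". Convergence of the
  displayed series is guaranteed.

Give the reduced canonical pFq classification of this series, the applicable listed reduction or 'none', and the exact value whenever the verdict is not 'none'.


Classification (C = \frac{6}{11}): 2F1 with upper {-\frac{8}{7}, 4}, lower {\frac{43}{7}}, argument x = -1. Verdict: this is Kummer (I3) (x = -1; c = \frac{43}{7} equals 1+a-b for upper {-\frac{8}{7}, 4}: listed pattern). Its exact value is \frac{522}{539}.

The tell: t_0 being \frac{6}{11}, the factorial ratio (prefactor 6/11) (k+a-1)!/(a-1)! is a rising factorial (a)_k.
Adjacent-term ratio: r(k) = -1 * (k-\frac{8}{7}) (k+4) / [(k+\frac{43}{7}) (k+1)] - rational in k. x = -1; t_0 = \frac{6}{11}; negate the roots.


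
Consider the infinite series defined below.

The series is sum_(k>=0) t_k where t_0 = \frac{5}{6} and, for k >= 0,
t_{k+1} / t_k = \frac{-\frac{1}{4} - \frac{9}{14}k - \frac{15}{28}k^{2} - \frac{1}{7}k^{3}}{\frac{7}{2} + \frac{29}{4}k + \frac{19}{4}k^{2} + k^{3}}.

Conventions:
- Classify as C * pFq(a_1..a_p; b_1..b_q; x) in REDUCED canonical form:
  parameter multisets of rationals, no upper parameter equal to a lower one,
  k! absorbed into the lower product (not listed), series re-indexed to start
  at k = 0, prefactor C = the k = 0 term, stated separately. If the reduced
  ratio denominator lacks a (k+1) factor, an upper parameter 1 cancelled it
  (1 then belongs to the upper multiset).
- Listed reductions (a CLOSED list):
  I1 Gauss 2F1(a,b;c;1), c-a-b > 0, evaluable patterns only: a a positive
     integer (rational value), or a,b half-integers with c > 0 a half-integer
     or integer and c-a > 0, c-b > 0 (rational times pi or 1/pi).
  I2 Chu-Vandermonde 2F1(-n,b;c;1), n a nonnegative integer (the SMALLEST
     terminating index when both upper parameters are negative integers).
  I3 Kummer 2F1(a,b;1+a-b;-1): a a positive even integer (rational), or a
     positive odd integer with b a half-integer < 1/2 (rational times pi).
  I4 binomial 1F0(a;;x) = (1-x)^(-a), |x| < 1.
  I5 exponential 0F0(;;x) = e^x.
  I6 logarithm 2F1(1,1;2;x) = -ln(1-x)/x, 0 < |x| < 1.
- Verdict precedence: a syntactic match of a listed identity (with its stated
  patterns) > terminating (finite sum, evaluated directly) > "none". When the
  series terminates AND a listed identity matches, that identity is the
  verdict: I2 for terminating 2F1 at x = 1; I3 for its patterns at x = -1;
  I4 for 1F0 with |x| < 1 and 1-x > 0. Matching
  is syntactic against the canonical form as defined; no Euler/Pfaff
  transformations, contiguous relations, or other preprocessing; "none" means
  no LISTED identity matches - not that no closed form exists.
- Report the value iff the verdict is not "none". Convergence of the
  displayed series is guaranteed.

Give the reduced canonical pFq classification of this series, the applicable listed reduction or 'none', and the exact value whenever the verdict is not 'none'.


At argument -\frac{1}{7}: a 2F1 with upper {1, 1}, lower {2}, scaled by C = \frac{5}{6}. Verdict (x = -\frac{1}{7}): the I6 logarithm reduction applies (the logarithm: parameters (1,1;2), x = -\frac{1}{7}). Sum: \frac{35}{6} \cdot \ln\left(\frac{8}{7}\right).

The tell: t_0 being \frac{5}{6}, the parameter 7/4 appears in both the upper and lower lists and cancels.
Consecutive-term ratio: r(k) = -\frac{1}{7} * (k+1) (k+1) / [(k+2) (k+1)] - poly over poly, x = -\frac{1}{7} from leading terms; C = \frac{5}{6} at k = 0.


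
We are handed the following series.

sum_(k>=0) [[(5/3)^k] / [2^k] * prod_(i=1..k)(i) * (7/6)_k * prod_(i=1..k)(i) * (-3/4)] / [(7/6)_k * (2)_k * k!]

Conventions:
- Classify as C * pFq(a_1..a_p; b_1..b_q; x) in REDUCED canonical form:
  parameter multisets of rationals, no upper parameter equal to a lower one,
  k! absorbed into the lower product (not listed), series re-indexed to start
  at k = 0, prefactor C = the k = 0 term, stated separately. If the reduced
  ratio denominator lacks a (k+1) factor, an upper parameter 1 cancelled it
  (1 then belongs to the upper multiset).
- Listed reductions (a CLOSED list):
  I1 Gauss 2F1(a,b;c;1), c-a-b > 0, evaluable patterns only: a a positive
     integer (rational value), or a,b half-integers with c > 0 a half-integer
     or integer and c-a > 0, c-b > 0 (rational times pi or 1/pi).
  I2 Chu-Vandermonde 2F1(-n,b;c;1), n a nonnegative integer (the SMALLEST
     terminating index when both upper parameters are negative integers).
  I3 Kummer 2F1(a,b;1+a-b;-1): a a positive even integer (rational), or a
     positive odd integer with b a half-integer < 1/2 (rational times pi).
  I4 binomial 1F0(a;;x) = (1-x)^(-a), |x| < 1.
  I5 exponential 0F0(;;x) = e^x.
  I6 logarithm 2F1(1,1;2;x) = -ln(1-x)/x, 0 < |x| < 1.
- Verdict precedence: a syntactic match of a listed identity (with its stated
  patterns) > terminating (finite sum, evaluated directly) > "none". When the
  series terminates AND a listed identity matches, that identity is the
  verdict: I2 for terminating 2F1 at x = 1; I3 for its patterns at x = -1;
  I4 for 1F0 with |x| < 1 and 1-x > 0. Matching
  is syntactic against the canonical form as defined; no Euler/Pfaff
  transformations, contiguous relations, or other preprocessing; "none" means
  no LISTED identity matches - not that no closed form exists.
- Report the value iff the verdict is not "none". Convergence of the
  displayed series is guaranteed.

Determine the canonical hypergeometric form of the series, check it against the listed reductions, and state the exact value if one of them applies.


First insight: t_0 being -3/4, the parameter 7/6 appears in both the upper and lower lists and cancels.
Step ratio: r(k) = (5/6) * (k+1) (k+1) / [(k+2) (k+1)] ; factor over Q: parameters, x = (5/6), and C = -3/4.

With C = -3/4: the canonical form is 2F1(1, 1; 2; 5/6). Verdict (x = 5/6): the I6 logarithm reduction applies (the logarithm: parameters (1,1;2), x = 5/6). Its exact value is (9/10) * ln(1/6).


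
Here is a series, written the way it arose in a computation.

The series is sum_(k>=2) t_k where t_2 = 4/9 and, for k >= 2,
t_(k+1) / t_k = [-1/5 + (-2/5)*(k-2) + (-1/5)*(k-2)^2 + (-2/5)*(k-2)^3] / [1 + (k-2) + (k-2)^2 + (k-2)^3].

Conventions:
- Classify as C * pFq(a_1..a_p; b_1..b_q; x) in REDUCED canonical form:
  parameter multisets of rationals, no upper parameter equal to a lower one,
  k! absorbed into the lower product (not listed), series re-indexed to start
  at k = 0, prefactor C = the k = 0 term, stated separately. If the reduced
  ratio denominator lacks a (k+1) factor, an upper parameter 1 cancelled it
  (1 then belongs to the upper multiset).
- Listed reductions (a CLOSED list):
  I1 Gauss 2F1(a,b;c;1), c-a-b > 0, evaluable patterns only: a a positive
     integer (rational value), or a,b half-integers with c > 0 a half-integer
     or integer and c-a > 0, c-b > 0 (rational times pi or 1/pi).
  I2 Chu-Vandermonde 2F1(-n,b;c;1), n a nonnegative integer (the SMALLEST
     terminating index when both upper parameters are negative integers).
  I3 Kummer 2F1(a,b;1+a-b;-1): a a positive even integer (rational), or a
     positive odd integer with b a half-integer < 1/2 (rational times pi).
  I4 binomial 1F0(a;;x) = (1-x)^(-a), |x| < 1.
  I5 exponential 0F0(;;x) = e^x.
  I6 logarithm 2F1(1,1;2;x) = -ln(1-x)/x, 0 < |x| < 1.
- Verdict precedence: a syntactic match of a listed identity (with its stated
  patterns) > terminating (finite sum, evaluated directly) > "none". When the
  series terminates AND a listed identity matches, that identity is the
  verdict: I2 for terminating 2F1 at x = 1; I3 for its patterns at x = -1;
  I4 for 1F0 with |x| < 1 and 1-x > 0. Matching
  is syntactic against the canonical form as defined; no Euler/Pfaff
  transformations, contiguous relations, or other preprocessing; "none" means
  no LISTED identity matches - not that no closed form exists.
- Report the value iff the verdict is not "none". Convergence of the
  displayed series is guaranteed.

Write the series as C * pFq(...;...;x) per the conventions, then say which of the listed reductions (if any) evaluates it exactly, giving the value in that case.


x = -2/5 here; the reduced form reads 1F0, upper {1/2}, lower {-}, C = 4/9. Verdict at x = -2/5: the binomial series (I4) matches (the 1F0 binomial series: exponent -1/2, x = -2/5). Sum: (4/9) * (7/5)^(-1/2).

First insight: t_0 being 4/9, the ratio is unreduced: k^2 + 1 divides both sides (prefactor 4/9).
Step ratio: r(k) = (-2/5) * (k+1/2) / [(k+1)] - poly over poly, x = (-2/5) from leading terms; C = 4/9 at k = 0.


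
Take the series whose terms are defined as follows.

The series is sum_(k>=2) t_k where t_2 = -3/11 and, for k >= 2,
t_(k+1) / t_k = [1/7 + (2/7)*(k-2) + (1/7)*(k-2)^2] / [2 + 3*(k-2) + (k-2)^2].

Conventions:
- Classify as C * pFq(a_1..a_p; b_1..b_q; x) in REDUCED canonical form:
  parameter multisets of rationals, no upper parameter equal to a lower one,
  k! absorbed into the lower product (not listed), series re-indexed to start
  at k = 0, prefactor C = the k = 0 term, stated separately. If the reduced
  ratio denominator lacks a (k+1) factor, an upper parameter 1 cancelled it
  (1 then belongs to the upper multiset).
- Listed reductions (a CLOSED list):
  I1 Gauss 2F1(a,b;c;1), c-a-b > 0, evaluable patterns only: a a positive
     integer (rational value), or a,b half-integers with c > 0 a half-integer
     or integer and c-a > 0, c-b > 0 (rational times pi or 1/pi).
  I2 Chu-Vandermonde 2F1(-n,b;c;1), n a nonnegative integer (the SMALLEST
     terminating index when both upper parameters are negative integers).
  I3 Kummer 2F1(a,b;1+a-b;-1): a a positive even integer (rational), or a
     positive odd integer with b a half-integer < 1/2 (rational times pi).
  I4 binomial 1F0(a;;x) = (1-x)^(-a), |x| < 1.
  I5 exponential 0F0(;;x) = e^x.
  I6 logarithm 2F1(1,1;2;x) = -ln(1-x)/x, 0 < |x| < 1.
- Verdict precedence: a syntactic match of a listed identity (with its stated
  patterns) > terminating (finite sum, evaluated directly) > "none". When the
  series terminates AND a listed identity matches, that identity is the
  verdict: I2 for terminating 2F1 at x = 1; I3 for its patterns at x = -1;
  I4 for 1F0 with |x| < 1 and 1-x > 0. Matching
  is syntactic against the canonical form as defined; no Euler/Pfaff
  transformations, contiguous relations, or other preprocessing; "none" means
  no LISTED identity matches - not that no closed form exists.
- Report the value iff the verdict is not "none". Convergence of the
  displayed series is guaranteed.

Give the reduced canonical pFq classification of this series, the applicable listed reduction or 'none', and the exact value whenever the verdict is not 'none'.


First insight: x = (1/7) and roots of the ratio polynomials (prefactor -3/11) are the negated parameters.
Ratio: r(k) = (1/7) * (k+1) (k+1) / [(k+2) (k+1)] ; factor over Q: parameters, x = (1/7), and C = -3/11.

This is -3/11 * 2F1(1, 1; 2; 1/7) in reduced canonical form. Verdict at x = 1/7: logarithm (I6) matches (the logarithm: parameters (1,1;2), x = 1/7). Hence: (21/11) * ln(6/7).


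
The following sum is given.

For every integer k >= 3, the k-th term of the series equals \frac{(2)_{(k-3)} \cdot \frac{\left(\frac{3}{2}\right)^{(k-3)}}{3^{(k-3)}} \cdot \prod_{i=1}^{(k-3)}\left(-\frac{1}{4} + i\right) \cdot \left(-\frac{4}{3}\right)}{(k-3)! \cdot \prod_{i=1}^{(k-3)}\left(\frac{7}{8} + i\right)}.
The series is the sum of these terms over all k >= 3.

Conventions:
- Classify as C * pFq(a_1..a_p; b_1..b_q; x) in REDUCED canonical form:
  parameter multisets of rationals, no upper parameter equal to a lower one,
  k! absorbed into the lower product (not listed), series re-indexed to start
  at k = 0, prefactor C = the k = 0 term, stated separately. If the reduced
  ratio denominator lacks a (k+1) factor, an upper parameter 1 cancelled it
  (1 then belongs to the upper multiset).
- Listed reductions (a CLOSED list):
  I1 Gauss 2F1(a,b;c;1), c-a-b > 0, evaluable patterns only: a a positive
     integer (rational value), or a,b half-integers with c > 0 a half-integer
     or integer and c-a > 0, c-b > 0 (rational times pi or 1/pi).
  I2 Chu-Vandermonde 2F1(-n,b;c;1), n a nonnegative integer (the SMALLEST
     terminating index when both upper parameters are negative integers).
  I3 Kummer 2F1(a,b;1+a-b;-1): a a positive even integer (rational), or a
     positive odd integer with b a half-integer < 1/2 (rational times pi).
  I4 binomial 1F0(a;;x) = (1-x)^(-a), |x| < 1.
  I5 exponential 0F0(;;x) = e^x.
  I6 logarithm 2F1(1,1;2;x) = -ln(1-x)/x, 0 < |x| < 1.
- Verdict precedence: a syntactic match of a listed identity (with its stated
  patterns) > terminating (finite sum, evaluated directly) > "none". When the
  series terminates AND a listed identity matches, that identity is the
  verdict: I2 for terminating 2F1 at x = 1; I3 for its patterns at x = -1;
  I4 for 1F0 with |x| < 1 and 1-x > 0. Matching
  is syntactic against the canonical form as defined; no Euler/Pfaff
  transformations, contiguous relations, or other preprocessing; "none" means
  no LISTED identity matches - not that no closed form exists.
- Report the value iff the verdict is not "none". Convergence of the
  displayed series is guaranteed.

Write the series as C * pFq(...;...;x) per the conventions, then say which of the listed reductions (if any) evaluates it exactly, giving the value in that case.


Prefactor -\frac{4}{3}, argument \frac{1}{2}: 2F1 with upper {\frac{3}{4}, 2} over lower {\frac{15}{8}}. Verdict: none. A 2F1 with upper {\frac{3}{4}, 2} fits none of I1-I6 at x = \frac{1}{2}; the sum runs forever.

Structural cue: from the first term -\frac{4}{3}: the two k-th powers (C = -4/3) combine into one argument.
Term ratio: r(k) = \frac{1}{2} * (k+\frac{3}{4}) (k+2) / [(k+\frac{15}{8}) (k+1)] - rational; roots negated = parameters, x = \frac{1}{2}, C = -\frac{4}{3}.


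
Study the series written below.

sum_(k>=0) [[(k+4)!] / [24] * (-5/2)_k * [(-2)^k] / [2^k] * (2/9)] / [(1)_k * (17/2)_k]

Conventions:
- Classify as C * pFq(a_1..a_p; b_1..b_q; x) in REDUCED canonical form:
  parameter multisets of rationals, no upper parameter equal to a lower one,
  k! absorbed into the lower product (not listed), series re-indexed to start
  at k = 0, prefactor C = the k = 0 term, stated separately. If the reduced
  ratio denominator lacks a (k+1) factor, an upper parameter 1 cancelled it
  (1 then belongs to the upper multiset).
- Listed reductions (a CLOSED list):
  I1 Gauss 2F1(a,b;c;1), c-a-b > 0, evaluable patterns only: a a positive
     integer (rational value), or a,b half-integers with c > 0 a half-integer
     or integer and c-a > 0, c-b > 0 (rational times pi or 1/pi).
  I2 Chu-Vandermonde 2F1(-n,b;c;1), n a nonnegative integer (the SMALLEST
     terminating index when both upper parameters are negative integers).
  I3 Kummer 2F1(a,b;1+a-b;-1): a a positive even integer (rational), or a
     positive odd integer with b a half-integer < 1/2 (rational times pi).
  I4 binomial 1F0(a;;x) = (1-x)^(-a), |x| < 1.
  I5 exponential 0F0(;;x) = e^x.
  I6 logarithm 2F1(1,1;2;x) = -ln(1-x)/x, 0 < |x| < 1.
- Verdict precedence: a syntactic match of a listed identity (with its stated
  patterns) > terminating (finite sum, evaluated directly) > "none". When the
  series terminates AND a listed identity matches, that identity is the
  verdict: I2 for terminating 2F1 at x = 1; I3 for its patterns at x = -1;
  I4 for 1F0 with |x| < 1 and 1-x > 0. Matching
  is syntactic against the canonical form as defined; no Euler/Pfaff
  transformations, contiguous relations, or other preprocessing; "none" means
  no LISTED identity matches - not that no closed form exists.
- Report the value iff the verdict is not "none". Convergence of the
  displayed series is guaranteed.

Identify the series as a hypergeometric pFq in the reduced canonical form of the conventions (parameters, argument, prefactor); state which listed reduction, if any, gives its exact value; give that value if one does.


The series (x = -1) is 2F1: upper {-5/2, 5}, lower {17/2}, prefactor 2/9. Verdict at x = -1: the Kummer evaluation I3 matches (x = -1; c = 17/2 equals 1+a-b for upper {-5/2, 5}: listed pattern). Sum: (15015/65536) * pi.

First insight: from the first term 2/9: (1)_k (prefactor 2/9) is k! itself.
Consecutive-term ratio: r(k) = (-1) * (k-5/2) (k+5) / [(k+17/2) (k+1)] - rational in k, leading ratio (-1); with t_0 = 2/9, classification follows.


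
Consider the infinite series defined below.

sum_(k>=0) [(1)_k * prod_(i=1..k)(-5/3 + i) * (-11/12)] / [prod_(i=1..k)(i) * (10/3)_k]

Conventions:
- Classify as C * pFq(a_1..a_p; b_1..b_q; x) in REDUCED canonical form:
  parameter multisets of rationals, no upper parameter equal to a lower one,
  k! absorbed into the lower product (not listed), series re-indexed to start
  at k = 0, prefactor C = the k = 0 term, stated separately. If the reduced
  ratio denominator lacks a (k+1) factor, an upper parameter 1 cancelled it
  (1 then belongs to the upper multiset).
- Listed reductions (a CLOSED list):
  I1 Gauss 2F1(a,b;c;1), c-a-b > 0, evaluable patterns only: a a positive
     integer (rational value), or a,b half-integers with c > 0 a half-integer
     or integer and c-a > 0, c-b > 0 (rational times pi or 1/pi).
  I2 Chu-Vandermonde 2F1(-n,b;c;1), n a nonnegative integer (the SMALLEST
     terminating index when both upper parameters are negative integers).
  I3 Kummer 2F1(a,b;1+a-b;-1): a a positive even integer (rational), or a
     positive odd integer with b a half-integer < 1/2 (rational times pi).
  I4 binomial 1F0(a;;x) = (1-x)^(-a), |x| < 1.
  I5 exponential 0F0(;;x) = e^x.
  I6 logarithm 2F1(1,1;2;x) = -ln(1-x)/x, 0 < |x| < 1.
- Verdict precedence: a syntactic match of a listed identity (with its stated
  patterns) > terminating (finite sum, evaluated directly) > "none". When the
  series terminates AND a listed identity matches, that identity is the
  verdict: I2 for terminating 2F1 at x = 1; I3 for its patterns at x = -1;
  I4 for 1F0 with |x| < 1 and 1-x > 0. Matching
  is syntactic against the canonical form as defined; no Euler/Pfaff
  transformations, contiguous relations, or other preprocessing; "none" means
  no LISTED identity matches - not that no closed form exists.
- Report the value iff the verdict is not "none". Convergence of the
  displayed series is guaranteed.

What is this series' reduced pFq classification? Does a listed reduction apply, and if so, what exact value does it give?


Classification (C = -11/12): 2F1 with upper {-2/3, 1}, lower {10/3}, argument x = 1. Verdict at x = 1: Gauss (I1, integer-parameter pattern) matches (x = 1: the Gamma ratio telescopes since c-a-b = 3 > 0 and a = 1 in Z>0). Value: -77/108.

Key observation: x = 1 and the product of the first k integers (C = -11/12, x = 1) is k!.
Consecutive-term ratio: r(k) = 1 * (k-2/3) (k+1) / [(k+10/3) (k+1)] - poly over poly, x = 1 from leading terms; C = -11/12 at k = 0.


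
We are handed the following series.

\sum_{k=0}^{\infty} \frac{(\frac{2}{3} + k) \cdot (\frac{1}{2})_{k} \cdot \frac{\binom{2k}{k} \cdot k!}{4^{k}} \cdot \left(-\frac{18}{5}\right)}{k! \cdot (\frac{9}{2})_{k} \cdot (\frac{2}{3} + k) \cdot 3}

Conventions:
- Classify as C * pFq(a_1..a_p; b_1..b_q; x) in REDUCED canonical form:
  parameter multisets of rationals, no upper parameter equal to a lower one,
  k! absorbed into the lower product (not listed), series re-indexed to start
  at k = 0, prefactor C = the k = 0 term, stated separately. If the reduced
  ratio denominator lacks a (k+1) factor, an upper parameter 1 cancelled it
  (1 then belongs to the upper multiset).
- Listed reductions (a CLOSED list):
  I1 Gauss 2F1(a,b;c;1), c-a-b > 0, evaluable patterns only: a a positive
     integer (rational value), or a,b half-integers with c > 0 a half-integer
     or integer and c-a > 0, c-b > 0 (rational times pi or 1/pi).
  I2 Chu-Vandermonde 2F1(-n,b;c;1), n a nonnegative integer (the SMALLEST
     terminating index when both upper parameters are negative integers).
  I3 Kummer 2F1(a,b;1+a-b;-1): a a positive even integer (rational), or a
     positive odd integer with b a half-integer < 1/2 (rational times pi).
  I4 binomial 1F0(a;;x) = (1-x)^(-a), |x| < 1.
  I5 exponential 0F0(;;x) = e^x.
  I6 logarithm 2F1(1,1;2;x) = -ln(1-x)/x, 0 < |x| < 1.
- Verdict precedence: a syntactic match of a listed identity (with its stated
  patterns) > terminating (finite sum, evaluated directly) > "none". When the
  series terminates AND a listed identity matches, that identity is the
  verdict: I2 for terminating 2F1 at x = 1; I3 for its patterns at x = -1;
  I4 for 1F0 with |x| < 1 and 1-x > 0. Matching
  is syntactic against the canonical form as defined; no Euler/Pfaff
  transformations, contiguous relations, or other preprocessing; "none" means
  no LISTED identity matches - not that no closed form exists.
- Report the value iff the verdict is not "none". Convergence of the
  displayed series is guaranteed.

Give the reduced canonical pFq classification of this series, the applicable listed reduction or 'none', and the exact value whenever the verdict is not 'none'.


Canonical form: C = -\frac{6}{5} times 2F1 with upper {\frac{1}{2}, \frac{1}{2}}, lower {\frac{9}{2}}, x = 1. Verdict at x = 1: the half-integer Gauss pattern (I1) matches (x = 1; upper {\frac{1}{2}, \frac{1}{2}} half-integers, c = \frac{9}{2} in the evaluable pattern). Sum: \left(-\frac{105}{256}\right) \cdot \pi.

Key observation: from the first term -\frac{6}{5}: C(2k,k) (C = -6/5, x = 1) equals 4^k (1/2)_k / k!.
Term ratio: r(k) = 1 * (k+\frac{1}{2}) (k+\frac{1}{2}) / [(k+\frac{9}{2}) (k+1)] - poly over poly, x = 1 from leading terms; C = -\frac{6}{5} at k = 0.


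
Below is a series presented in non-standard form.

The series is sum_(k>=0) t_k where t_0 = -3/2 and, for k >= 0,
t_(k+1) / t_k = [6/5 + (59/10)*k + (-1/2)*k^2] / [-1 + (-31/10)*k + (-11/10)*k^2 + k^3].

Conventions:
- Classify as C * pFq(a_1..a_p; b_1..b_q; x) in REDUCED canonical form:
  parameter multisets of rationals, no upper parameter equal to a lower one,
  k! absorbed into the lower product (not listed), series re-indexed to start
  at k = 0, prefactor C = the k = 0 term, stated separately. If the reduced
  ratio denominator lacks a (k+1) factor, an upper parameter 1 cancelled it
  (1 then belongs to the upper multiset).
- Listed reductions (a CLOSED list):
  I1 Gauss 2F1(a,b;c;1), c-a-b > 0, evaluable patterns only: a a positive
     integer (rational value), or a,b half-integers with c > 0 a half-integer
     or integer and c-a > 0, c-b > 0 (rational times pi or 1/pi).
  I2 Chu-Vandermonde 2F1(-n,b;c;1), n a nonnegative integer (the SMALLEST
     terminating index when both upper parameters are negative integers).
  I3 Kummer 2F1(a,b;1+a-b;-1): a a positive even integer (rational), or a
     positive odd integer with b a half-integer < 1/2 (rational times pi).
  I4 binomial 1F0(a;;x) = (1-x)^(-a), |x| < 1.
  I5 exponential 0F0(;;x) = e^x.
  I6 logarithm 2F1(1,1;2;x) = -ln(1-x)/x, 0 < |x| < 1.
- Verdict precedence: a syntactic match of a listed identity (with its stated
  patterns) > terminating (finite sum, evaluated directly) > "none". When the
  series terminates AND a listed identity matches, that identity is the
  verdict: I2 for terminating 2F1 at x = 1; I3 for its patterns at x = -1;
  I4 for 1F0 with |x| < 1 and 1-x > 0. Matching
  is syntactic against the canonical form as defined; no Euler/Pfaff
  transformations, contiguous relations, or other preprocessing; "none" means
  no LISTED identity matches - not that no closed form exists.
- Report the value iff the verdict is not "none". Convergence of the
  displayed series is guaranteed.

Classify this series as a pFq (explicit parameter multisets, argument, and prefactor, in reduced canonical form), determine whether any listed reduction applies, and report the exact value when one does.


Reduced: x = -1/2, 2F2, upper = {-12, 1/5}, lower = {-5/2, 2/5}, C = -3/2. Verdict: terminating. With -12 upstairs the series is a 13-term polynomial sum; evaluated term by term. Hence: 4315029357141182/119550255449625.

Key observation: t_0 being -3/2, roots of the ratio polynomials (C = -3/2) are the negated parameters.
Adjacent-term ratio: r(k) = (-1/2) * (k-12) (k+1/5) / [(k-5/2) (k+2/5) (k+1)] - rational in k. x = (-1/2); t_0 = -3/2; negate the roots.


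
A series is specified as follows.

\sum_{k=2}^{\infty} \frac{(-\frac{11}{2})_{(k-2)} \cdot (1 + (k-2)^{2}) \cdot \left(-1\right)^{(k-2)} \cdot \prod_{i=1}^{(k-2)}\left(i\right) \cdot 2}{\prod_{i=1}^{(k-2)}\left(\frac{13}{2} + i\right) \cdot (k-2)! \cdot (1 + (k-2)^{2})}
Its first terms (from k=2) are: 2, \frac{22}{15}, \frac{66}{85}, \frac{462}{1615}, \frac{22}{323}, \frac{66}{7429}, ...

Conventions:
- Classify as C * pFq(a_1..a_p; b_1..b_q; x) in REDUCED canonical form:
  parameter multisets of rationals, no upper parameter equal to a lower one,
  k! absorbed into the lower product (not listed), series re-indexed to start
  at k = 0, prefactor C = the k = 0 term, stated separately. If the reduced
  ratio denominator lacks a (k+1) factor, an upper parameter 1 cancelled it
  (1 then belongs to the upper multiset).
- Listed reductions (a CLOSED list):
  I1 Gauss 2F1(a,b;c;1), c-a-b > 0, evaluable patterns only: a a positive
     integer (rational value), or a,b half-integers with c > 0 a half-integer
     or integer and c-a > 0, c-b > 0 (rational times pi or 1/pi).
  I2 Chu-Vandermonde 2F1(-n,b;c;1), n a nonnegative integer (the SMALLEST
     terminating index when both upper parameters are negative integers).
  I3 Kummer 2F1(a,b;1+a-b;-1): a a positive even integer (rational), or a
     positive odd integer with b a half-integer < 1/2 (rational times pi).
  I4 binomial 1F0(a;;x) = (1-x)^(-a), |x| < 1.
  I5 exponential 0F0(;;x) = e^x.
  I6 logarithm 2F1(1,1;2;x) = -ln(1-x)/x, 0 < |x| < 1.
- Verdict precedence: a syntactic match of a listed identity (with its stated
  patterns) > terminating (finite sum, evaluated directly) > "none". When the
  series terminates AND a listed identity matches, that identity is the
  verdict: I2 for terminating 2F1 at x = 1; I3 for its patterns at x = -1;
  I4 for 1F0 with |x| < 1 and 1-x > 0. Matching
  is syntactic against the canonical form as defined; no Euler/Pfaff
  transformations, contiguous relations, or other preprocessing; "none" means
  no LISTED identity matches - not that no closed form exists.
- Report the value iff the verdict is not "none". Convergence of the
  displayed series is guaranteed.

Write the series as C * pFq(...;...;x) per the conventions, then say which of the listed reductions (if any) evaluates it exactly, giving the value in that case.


The series (x = -1) is 2F1: upper {-\frac{11}{2}, 1}, lower {\frac{15}{2}}, prefactor 2. Verdict: the Kummer evaluation I3 matches (x = -1; c = \frac{15}{2} equals 1+a-b for upper {-\frac{11}{2}, 1}: listed pattern). Sum: \frac{3003}{2048} \cdot \pi.

First insight: from the first term 2: the lower running product (C = 2, x = -1) is a rising factorial.
Ratio: r(k) = -1 * (k-\frac{11}{2}) (k+1) / [(k+\frac{15}{2}) (k+1)] - rational; roots negated = parameters, x = -1, C = 2.


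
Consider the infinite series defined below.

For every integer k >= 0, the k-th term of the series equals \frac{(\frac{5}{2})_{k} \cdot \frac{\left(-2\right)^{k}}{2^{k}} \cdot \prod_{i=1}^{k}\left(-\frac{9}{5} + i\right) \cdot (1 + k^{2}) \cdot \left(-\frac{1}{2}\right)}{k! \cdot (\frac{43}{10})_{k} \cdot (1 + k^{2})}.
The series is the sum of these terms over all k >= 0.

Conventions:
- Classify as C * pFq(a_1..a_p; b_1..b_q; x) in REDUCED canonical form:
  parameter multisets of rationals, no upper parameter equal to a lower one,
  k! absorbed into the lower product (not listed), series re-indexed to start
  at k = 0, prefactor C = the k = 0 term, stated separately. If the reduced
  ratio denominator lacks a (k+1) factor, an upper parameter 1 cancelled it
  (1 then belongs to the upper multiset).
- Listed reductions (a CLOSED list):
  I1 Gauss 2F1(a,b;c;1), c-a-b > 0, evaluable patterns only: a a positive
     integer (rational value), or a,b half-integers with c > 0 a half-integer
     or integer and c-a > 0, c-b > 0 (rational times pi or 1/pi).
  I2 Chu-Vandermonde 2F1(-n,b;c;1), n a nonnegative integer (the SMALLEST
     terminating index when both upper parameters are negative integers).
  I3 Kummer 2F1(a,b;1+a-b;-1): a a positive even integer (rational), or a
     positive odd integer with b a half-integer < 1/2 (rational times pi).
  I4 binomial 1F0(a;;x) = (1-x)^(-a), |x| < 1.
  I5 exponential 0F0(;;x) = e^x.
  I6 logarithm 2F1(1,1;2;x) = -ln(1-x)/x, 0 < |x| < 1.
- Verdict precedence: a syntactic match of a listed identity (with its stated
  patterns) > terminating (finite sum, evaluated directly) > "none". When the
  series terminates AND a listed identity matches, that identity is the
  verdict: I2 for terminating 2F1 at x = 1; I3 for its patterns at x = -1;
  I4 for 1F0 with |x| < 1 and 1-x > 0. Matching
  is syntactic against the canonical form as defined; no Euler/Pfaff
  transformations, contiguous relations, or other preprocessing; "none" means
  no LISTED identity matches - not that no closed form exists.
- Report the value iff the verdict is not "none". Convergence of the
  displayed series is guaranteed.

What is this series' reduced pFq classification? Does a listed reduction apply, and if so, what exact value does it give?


Key observation: t_0 = -\frac{1}{2} here, and striking the common factor k^2 + 1 reduces the term (C = -1/2, x = -1).
Ratio: r(k) = -1 * (k-\frac{4}{5}) (k+\frac{5}{2}) / [(k+\frac{43}{10}) (k+1)] - rational in k. x = -1; t_0 = -\frac{1}{2}; negate the roots.

Classification (C = -\frac{1}{2}): 2F1 with upper {-\frac{4}{5}, \frac{5}{2}}, lower {\frac{43}{10}}, argument x = -1. Verdict: no listed reduction: x = -1 and upper {-\frac{4}{5}, \frac{5}{2}} fail every I1-I6 pattern.


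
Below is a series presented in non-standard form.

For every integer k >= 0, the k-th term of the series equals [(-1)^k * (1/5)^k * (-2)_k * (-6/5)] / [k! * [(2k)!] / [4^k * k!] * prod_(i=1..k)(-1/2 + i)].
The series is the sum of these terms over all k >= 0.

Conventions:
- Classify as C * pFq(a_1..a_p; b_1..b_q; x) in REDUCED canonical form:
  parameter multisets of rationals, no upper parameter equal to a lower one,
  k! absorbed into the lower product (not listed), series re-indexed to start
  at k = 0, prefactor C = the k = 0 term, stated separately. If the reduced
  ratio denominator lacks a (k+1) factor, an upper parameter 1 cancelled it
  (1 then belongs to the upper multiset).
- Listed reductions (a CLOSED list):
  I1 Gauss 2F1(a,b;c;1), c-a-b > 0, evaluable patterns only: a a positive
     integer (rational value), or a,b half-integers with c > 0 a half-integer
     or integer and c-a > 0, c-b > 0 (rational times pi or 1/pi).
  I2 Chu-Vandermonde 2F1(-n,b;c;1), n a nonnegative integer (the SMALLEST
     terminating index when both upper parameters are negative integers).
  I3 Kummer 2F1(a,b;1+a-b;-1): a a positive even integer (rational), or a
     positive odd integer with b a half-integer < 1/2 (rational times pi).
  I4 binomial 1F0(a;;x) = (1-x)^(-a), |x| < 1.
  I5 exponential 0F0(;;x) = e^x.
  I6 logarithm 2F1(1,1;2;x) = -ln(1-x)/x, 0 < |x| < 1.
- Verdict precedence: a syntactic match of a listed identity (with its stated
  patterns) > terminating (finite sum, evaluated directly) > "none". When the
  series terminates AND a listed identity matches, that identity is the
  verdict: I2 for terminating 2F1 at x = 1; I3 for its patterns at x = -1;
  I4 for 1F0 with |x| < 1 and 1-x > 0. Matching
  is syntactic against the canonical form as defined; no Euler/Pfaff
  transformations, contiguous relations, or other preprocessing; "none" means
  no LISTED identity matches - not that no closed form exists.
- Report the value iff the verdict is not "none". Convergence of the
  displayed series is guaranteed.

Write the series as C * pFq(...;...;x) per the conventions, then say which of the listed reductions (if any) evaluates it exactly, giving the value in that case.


Reduced: x = -1/5, 1F2, upper = {-2}, lower = {1/2, 1/2}, C = -6/5. Verdict: terminating. (-2)_k vanishes past k = 2, leaving a 3-term sum, computed directly. Value: -1202/375.

The tell: x = (-1/5) and the lower (2k)!/(4^k k!) block (C = -6/5, x = -1/5) is (1/2)_k.
Term ratio: r(k) = (-1/5) * (k-2) / [(k+1/2) (k+1/2) (k+1)] - poly over poly, x = (-1/5) from leading terms; C = -6/5 at k = 0.


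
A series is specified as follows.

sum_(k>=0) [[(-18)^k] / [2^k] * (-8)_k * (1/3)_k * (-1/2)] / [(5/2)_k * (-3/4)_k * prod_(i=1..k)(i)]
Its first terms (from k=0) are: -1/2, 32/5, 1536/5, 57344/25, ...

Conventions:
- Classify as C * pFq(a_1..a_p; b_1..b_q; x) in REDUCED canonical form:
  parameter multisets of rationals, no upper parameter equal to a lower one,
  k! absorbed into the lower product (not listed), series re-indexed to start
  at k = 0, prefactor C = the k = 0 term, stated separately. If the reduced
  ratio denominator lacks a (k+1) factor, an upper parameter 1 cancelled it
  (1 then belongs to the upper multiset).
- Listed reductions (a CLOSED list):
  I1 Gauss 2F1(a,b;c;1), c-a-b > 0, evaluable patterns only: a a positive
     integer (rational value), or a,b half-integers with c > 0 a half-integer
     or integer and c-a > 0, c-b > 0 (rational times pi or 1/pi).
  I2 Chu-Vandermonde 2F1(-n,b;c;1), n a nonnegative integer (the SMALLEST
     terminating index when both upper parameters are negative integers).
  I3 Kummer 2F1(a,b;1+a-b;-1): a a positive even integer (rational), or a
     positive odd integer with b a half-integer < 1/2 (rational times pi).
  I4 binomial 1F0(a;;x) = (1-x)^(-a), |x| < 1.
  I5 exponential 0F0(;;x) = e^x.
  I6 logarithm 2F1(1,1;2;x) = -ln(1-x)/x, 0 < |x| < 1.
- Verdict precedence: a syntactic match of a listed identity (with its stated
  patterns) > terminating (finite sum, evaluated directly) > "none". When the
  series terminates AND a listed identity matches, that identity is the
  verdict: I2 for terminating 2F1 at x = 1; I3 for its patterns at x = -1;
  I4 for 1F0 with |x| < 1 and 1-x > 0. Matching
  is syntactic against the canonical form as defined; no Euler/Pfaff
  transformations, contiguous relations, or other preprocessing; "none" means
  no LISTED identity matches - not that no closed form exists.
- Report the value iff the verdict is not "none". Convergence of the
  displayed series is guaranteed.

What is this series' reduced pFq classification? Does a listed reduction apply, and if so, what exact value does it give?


First insight: t_0 being -1/2, the two k-th powers (C = -1/2, x = -9) combine into one argument.
Step ratio: r(k) = (-9) * (k-8) (k+1/3) / [(k-3/4) (k+5/2) (k+1)] - rational; roots negated = parameters, x = (-9), C = -1/2.

Prefactor -1/2, argument -9: 2F2 with upper {-8, 1/3} over lower {-3/4, 5/2}. Verdict: terminating. With -8 upstairs the series is a 9-term polynomial sum; evaluated term by term. Its exact value is 33375741059029/1084833750.


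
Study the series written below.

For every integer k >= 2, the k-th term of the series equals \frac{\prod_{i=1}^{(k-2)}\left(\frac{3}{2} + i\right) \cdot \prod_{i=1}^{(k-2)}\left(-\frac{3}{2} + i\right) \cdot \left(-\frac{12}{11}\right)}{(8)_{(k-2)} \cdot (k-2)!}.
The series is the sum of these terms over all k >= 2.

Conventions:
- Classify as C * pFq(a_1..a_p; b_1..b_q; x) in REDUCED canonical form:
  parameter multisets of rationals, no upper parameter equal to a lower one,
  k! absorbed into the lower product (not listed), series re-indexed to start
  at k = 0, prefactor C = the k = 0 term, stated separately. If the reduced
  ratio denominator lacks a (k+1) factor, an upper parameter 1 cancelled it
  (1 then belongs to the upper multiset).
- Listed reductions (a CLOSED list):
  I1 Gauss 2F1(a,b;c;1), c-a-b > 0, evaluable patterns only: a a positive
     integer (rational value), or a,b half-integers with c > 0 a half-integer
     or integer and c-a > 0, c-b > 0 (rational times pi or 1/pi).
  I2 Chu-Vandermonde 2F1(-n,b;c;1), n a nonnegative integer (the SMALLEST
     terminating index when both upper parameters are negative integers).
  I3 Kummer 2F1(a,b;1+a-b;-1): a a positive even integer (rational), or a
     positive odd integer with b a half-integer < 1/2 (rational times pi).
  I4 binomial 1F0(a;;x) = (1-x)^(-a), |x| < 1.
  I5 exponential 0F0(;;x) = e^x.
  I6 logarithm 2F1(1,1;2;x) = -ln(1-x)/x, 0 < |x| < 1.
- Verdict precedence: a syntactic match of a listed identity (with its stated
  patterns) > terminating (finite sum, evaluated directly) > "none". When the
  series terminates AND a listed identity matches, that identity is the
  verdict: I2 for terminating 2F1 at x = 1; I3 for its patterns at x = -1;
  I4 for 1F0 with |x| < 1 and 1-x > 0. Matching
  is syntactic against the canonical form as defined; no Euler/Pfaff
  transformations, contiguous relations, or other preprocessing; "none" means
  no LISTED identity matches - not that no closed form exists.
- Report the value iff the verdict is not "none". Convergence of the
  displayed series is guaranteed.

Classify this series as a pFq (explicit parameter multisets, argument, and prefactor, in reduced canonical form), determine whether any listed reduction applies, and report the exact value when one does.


Canonical form: C = -\frac{12}{11} times 2F1 with upper {-\frac{1}{2}, \frac{5}{2}}, lower {8}, x = 1. Verdict: the half-integer Gauss pattern (I1) fires (x = 1; upper {-\frac{1}{2}, \frac{5}{2}} half-integers, c = 8 in the evaluable pattern). Its exact value is \left(-\frac{4194304}{1486485}\right) / \pi.

The tell: with t_0 = -\frac{12}{11}, the running product (C = -12/11) telescopes to a rising factorial.
Term ratio: r(k) = 1 * (k-\frac{1}{2}) (k+\frac{5}{2}) / [(k+8) (k+1)] ; factor over Q: parameters, x = 1, and C = -\frac{12}{11}.
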